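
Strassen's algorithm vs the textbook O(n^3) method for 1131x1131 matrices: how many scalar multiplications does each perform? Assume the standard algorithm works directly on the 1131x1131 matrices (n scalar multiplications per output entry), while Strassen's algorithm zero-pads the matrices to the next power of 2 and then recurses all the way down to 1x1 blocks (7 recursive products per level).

Matrix multiplication for 1131x1131 matrices:

Strassen's algorithm requires power-of-2 dimensions. Pad 1131x1131 to 2048x2048 (next power of 2).

Standard algorithm: 1131^3 = 1446731091 multiplications
Strassen's algorithm: 7^(log2(2048)) = 7^11 = 1977326743 multiplications
Difference: 1446731091 - 1977326743 = -530595652 (Strassen uses MORE here due to padding overhead — for small or just-over-power-of-2 n, padding can outweigh the per-level savings)

Standard: 1446731091 multiplications (1131^3). Strassen: 1977326743 multiplications (7^11, after padding to 2048x2048). Strassen reduces 8 recursive multiplications to 7 at each level.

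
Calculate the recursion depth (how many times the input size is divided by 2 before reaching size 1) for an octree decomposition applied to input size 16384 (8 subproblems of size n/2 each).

For divide and conquer with division factor 2:

Problem sizes at each level:
Level 0: 16384
Level 1: 8192
Level 2: 4096
Level 3: 2048
Level 4: 1024
Level 5: 512
Level 6: 256
Level 7: 128
Level 8: 64
Level 9: 32
Level 10: 16
Level 11: 8
Level 12: 4
Level 13: 2
Level 14: 1

The root is level 0 and the size-1 base case is level 14 (the tree spans levels 0 through 14, i.e. 15 levels counting the root), so the depth is the number of divisions: log_2(16384) = 14

The recursion tree depth is log_2(16384) = 14. At each level, the problem size is divided by 2, so it takes 14 divisions to reduce to a base case of size 1. The algorithm makes 8 recursive calls at each level.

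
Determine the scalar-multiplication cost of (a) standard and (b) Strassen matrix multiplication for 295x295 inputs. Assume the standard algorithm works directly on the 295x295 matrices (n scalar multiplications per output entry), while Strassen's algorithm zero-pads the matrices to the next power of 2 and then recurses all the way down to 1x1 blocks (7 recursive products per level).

Matrix multiplication for 295x295 matrices:

Strassen's algorithm requires power-of-2 dimensions. Pad 295x295 to 512x512 (next power of 2).

Standard algorithm: 295^3 = 25672375 multiplications
Strassen's algorithm: 7^(log2(512)) = 7^9 = 40353607 multiplications
Difference: 25672375 - 40353607 = -14681232 (Strassen uses MORE here due to padding overhead — for small or just-over-power-of-2 n, padding can outweigh the per-level savings)

Standard: 25672375 multiplications (295^3). Strassen: 40353607 multiplications (7^9, after padding to 512x512). Strassen reduces 8 recursive multiplications to 7 at each level.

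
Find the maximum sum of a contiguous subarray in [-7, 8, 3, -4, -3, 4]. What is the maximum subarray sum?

Using Kadane's algorithm on [-7, 8, 3, -4, -3, 4]:

Scanning through the array:
Position 1 (value 8): max_ending_here = 8, max_so_far = 8
Position 2 (value 3): max_ending_here = 11, max_so_far = 11
Position 3 (value -4): max_ending_here = 7, max_so_far = 11
Position 4 (value -3): max_ending_here = 4, max_so_far = 11
Position 5 (value 4): max_ending_here = 8, max_so_far = 11

Maximum subarray: [8, 3]
Maximum sum: 11

The maximum subarray is [8, 3] with sum 11. This subarray runs from index 1 to index 2.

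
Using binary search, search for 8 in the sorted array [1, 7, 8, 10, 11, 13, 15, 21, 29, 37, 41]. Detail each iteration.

Binary search for 8 in [1, 7, 8, 10, 11, 13, 15, 21, 29, 37, 41]:

lo=0, hi=10, mid=5, arr[mid]=13 -> 13 > 8, search left half
lo=0, hi=4, mid=2, arr[mid]=8 -> Found target at index 2!

Binary search finds 8 at index 2 after 2 comparisons. The search repeatedly halves the search space by comparing with the middle element.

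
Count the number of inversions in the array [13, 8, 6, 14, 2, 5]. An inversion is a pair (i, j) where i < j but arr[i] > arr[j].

Finding inversions in [13, 8, 6, 14, 2, 5]:

(0, 1): arr[0]=13 > arr[1]=8
(0, 2): arr[0]=13 > arr[2]=6
(0, 4): arr[0]=13 > arr[4]=2
(0, 5): arr[0]=13 > arr[5]=5
(1, 2): arr[1]=8 > arr[2]=6
(1, 4): arr[1]=8 > arr[4]=2
(1, 5): arr[1]=8 > arr[5]=5
(2, 4): arr[2]=6 > arr[4]=2
(2, 5): arr[2]=6 > arr[5]=5
(3, 4): arr[3]=14 > arr[4]=2
(3, 5): arr[3]=14 > arr[5]=5

Total inversions: 11

The array has 11 inversion(s): (0,1), (0,2), (0,4), (0,5), (1,2), (1,4), (1,5), (2,4), (2,5), (3,4), (3,5). Each pair (i,j) satisfies i < j and arr[i] > arr[j].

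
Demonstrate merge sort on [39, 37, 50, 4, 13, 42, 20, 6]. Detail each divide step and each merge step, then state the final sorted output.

Merge sort trace:

Split: [39, 37, 50, 4, 13, 42, 20, 6] -> [39, 37, 50, 4] and [13, 42, 20, 6]
  Split: [39, 37, 50, 4] -> [39, 37] and [50, 4]
    Split: [39, 37] -> [39] and [37]
    Merge: [39] + [37] -> [37, 39]
    Split: [50, 4] -> [50] and [4]
    Merge: [50] + [4] -> [4, 50]
  Merge: [37, 39] + [4, 50] -> [4, 37, 39, 50]
  Split: [13, 42, 20, 6] -> [13, 42] and [20, 6]
    Split: [13, 42] -> [13] and [42]
    Merge: [13] + [42] -> [13, 42]
    Split: [20, 6] -> [20] and [6]
    Merge: [20] + [6] -> [6, 20]
  Merge: [13, 42] + [6, 20] -> [6, 13, 20, 42]
Merge: [4, 37, 39, 50] + [6, 13, 20, 42] -> [4, 6, 13, 20, 37, 39, 42, 50]

Final sorted array: [4, 6, 13, 20, 37, 39, 42, 50]

The merge sort proceeds by recursively splitting the array and merging sorted halves.
After all merges, the sorted array is [4, 6, 13, 20, 37, 39, 42, 50].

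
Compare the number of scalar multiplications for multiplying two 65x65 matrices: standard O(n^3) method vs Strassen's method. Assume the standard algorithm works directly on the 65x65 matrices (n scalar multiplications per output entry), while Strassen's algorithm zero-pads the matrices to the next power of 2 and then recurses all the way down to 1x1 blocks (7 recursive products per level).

Matrix multiplication for 65x65 matrices:

Strassen's algorithm requires power-of-2 dimensions. Pad 65x65 to 128x128 (next power of 2).

Standard algorithm: 65^3 = 274625 multiplications
Strassen's algorithm: 7^(log2(128)) = 7^7 = 823543 multiplications
Difference: 274625 - 823543 = -548918 (Strassen uses MORE here due to padding overhead — for small or just-over-power-of-2 n, padding can outweigh the per-level savings)

Standard: 274625 multiplications (65^3). Strassen: 823543 multiplications (7^7, after padding to 128x128). Strassen reduces 8 recursive multiplications to 7 at each level.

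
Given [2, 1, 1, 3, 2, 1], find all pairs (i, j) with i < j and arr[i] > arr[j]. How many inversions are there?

Finding inversions in [2, 1, 1, 3, 2, 1]:

(0, 1): arr[0]=2 > arr[1]=1
(0, 2): arr[0]=2 > arr[2]=1
(0, 5): arr[0]=2 > arr[5]=1
(3, 4): arr[3]=3 > arr[4]=2
(3, 5): arr[3]=3 > arr[5]=1
(4, 5): arr[4]=2 > arr[5]=1

Total inversions: 6

The array has 6 inversion(s): (0,1), (0,2), (0,5), (3,4), (3,5), (4,5). Each pair (i,j) satisfies i < j and arr[i] > arr[j].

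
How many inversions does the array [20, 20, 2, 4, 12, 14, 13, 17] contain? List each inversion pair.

Finding inversions in [20, 20, 2, 4, 12, 14, 13, 17]:

(0, 2): arr[0]=20 > arr[2]=2
(0, 3): arr[0]=20 > arr[3]=4
(0, 4): arr[0]=20 > arr[4]=12
(0, 5): arr[0]=20 > arr[5]=14
(0, 6): arr[0]=20 > arr[6]=13
(0, 7): arr[0]=20 > arr[7]=17
(1, 2): arr[1]=20 > arr[2]=2
(1, 3): arr[1]=20 > arr[3]=4
(1, 4): arr[1]=20 > arr[4]=12
(1, 5): arr[1]=20 > arr[5]=14
(1, 6): arr[1]=20 > arr[6]=13
(1, 7): arr[1]=20 > arr[7]=17
(5, 6): arr[5]=14 > arr[6]=13

Total inversions: 13

The array has 13 inversion(s): (0,2), (0,3), (0,4), (0,5), (0,6), (0,7), (1,2), (1,3), (1,4), (1,5), (1,6), (1,7), (5,6). Each pair (i,j) satisfies i < j and arr[i] > arr[j].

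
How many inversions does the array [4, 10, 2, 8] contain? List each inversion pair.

Finding inversions in [4, 10, 2, 8]:

(0, 2): arr[0]=4 > arr[2]=2
(1, 2): arr[1]=10 > arr[2]=2
(1, 3): arr[1]=10 > arr[3]=8

Total inversions: 3

The array has 3 inversion(s): (0,2), (1,2), (1,3). Each pair (i,j) satisfies i < j and arr[i] > arr[j].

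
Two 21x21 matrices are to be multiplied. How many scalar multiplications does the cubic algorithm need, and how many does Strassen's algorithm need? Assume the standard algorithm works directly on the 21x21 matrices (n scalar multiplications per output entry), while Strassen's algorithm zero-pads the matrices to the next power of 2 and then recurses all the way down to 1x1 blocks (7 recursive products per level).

Matrix multiplication for 21x21 matrices:

Strassen's algorithm requires power-of-2 dimensions. Pad 21x21 to 32x32 (next power of 2).

Standard algorithm: 21^3 = 9261 multiplications
Strassen's algorithm: 7^(log2(32)) = 7^5 = 16807 multiplications
Difference: 9261 - 16807 = -7546 (Strassen uses MORE here due to padding overhead — for small or just-over-power-of-2 n, padding can outweigh the per-level savings)

Standard: 9261 multiplications (21^3). Strassen: 16807 multiplications (7^5, after padding to 32x32). Strassen reduces 8 recursive multiplications to 7 at each level.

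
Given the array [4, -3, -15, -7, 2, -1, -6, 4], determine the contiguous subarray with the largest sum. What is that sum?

Using Kadane's algorithm on [4, -3, -15, -7, 2, -1, -6, 4]:

Scanning through the array:
Position 1 (value -3): max_ending_here = 1, max_so_far = 4
Position 2 (value -15): max_ending_here = -14, max_so_far = 4
Position 3 (value -7): max_ending_here = -7, max_so_far = 4
Position 4 (value 2): max_ending_here = 2, max_so_far = 4
Position 5 (value -1): max_ending_here = 1, max_so_far = 4
Position 6 (value -6): max_ending_here = -5, max_so_far = 4
Position 7 (value 4): max_ending_here = 4, max_so_far = 4

Maximum subarray: [4]
Maximum sum: 4

The maximum subarray is [4] with sum 4. This subarray runs from index 0 to index 0.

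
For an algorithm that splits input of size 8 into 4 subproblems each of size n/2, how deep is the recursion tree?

For divide and conquer with division factor 2:

Problem sizes at each level:
Level 0: 8
Level 1: 4
Level 2: 2
Level 3: 1

The root is level 0 and the size-1 base case is level 3 (the tree spans levels 0 through 3, i.e. 4 levels counting the root), so the depth is the number of divisions: log_2(8) = 3

The recursion tree depth is log_2(8) = 3. At each level, the problem size is divided by 2, so it takes 3 divisions to reduce to a base case of size 1. The algorithm makes 4 recursive calls at each level.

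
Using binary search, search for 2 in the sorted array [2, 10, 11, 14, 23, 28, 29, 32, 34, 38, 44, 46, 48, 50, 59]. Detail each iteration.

Binary search for 2 in [2, 10, 11, 14, 23, 28, 29, 32, 34, 38, 44, 46, 48, 50, 59]:

lo=0, hi=14, mid=7, arr[mid]=32 -> 32 > 2, search left half
lo=0, hi=6, mid=3, arr[mid]=14 -> 14 > 2, search left half
lo=0, hi=2, mid=1, arr[mid]=10 -> 10 > 2, search left half
lo=0, hi=0, mid=0, arr[mid]=2 -> Found target at index 0!

Binary search finds 2 at index 0 after 4 comparisons. The search repeatedly halves the search space by comparing with the middle element.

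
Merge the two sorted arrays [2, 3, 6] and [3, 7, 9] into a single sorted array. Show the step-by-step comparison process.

Merging process:

Compare 2 vs 3: take 2 from left. Merged: [2]
Compare 3 vs 3: take 3 from left. Merged: [2, 3]
Compare 6 vs 3: take 3 from right. Merged: [2, 3, 3]
Compare 6 vs 7: take 6 from left. Merged: [2, 3, 3, 6]
Append remaining from right: [7, 9]. Merged: [2, 3, 3, 6, 7, 9]

Final merged array: [2, 3, 3, 6, 7, 9]
Total comparisons: 4

The merged array is [2, 3, 3, 6, 7, 9], requiring 4 comparisons. The merge step runs in O(n) time where n is the total number of elements.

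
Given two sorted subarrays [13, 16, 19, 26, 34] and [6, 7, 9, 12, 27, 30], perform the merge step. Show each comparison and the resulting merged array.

Merging process:

Compare 13 vs 6: take 6 from right. Merged: [6]
Compare 13 vs 7: take 7 from right. Merged: [6, 7]
Compare 13 vs 9: take 9 from right. Merged: [6, 7, 9]
Compare 13 vs 12: take 12 from right. Merged: [6, 7, 9, 12]
Compare 13 vs 27: take 13 from left. Merged: [6, 7, 9, 12, 13]
Compare 16 vs 27: take 16 from left. Merged: [6, 7, 9, 12, 13, 16]
Compare 19 vs 27: take 19 from left. Merged: [6, 7, 9, 12, 13, 16, 19]
Compare 26 vs 27: take 26 from left. Merged: [6, 7, 9, 12, 13, 16, 19, 26]
Compare 34 vs 27: take 27 from right. Merged: [6, 7, 9, 12, 13, 16, 19, 26, 27]
Compare 34 vs 30: take 30 from right. Merged: [6, 7, 9, 12, 13, 16, 19, 26, 27, 30]
Append remaining from left: [34]. Merged: [6, 7, 9, 12, 13, 16, 19, 26, 27, 30, 34]

Final merged array: [6, 7, 9, 12, 13, 16, 19, 26, 27, 30, 34]
Total comparisons: 10

The merged array is [6, 7, 9, 12, 13, 16, 19, 26, 27, 30, 34], requiring 10 comparisons. The merge step runs in O(n) time where n is the total number of elements.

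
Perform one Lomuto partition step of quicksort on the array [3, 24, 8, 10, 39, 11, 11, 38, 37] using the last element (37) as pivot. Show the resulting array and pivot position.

Lomuto partition with pivot = 37:

Initial array: [3, 24, 8, 10, 39, 11, 11, 38, 37]

arr[0]=3 <= 37: swap with position 0, array becomes [3, 24, 8, 10, 39, 11, 11, 38, 37]
arr[1]=24 <= 37: swap with position 1, array becomes [3, 24, 8, 10, 39, 11, 11, 38, 37]
arr[2]=8 <= 37: swap with position 2, array becomes [3, 24, 8, 10, 39, 11, 11, 38, 37]
arr[3]=10 <= 37: swap with position 3, array becomes [3, 24, 8, 10, 39, 11, 11, 38, 37]
arr[4]=39 > 37: no swap
arr[5]=11 <= 37: swap with position 4, array becomes [3, 24, 8, 10, 11, 39, 11, 38, 37]
arr[6]=11 <= 37: swap with position 5, array becomes [3, 24, 8, 10, 11, 11, 39, 38, 37]
arr[7]=38 > 37: no swap

Place pivot at position 6: [3, 24, 8, 10, 11, 11, 37, 38, 39]
Pivot position: 6

After partitioning with pivot 37, the array becomes [3, 24, 8, 10, 11, 11, 37, 38, 39]. The pivot is placed at index 6. All elements to the left of the pivot are <= 37, and all elements to the right are > 37.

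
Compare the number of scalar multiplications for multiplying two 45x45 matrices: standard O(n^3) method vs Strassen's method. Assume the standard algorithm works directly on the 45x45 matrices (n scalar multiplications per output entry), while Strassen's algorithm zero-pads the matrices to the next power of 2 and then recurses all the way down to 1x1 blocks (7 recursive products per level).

Matrix multiplication for 45x45 matrices:

Strassen's algorithm requires power-of-2 dimensions. Pad 45x45 to 64x64 (next power of 2).

Standard algorithm: 45^3 = 91125 multiplications
Strassen's algorithm: 7^(log2(64)) = 7^6 = 117649 multiplications
Difference: 91125 - 117649 = -26524 (Strassen uses MORE here due to padding overhead — for small or just-over-power-of-2 n, padding can outweigh the per-level savings)

Standard: 91125 multiplications (45^3). Strassen: 117649 multiplications (7^6, after padding to 64x64). Strassen reduces 8 recursive multiplications to 7 at each level.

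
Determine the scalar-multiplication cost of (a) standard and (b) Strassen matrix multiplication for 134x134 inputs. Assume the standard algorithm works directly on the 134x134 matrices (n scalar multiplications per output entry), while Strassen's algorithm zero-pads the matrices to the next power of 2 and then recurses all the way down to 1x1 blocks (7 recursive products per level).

Matrix multiplication for 134x134 matrices:

Strassen's algorithm requires power-of-2 dimensions. Pad 134x134 to 256x256 (next power of 2).

Standard algorithm: 134^3 = 2406104 multiplications
Strassen's algorithm: 7^(log2(256)) = 7^8 = 5764801 multiplications
Difference: 2406104 - 5764801 = -3358697 (Strassen uses MORE here due to padding overhead — for small or just-over-power-of-2 n, padding can outweigh the per-level savings)

Standard: 2406104 multiplications (134^3). Strassen: 5764801 multiplications (7^8, after padding to 256x256). Strassen reduces 8 recursive multiplications to 7 at each level.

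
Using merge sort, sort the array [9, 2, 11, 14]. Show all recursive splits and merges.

Merge sort trace:

Split: [9, 2, 11, 14] -> [9, 2] and [11, 14]
  Split: [9, 2] -> [9] and [2]
  Merge: [9] + [2] -> [2, 9]
  Split: [11, 14] -> [11] and [14]
  Merge: [11] + [14] -> [11, 14]
Merge: [2, 9] + [11, 14] -> [2, 9, 11, 14]

Final sorted array: [2, 9, 11, 14]

The merge sort proceeds by recursively splitting the array and merging sorted halves.
After all merges, the sorted array is [2, 9, 11, 14].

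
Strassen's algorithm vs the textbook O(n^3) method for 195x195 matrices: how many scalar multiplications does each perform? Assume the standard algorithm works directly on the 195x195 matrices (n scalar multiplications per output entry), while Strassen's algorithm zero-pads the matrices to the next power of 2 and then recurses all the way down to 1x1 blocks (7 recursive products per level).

Matrix multiplication for 195x195 matrices:

Strassen's algorithm requires power-of-2 dimensions. Pad 195x195 to 256x256 (next power of 2).

Standard algorithm: 195^3 = 7414875 multiplications
Strassen's algorithm: 7^(log2(256)) = 7^8 = 5764801 multiplications
Savings: 7414875 - 5764801 = 1650074 multiplications

Standard: 7414875 multiplications (195^3). Strassen: 5764801 multiplications (7^8, after padding to 256x256). Strassen reduces 8 recursive multiplications to 7 at each level.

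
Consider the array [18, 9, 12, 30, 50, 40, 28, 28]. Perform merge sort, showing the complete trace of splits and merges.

Merge sort trace:

Split: [18, 9, 12, 30, 50, 40, 28, 28] -> [18, 9, 12, 30] and [50, 40, 28, 28]
  Split: [18, 9, 12, 30] -> [18, 9] and [12, 30]
    Split: [18, 9] -> [18] and [9]
    Merge: [18] + [9] -> [9, 18]
    Split: [12, 30] -> [12] and [30]
    Merge: [12] + [30] -> [12, 30]
  Merge: [9, 18] + [12, 30] -> [9, 12, 18, 30]
  Split: [50, 40, 28, 28] -> [50, 40] and [28, 28]
    Split: [50, 40] -> [50] and [40]
    Merge: [50] + [40] -> [40, 50]
    Split: [28, 28] -> [28] and [28]
    Merge: [28] + [28] -> [28, 28]
  Merge: [40, 50] + [28, 28] -> [28, 28, 40, 50]
Merge: [9, 12, 18, 30] + [28, 28, 40, 50] -> [9, 12, 18, 28, 28, 30, 40, 50]

Final sorted array: [9, 12, 18, 28, 28, 30, 40, 50]

The merge sort proceeds by recursively splitting the array and merging sorted halves.
After all merges, the sorted array is [9, 12, 18, 28, 28, 30, 40, 50].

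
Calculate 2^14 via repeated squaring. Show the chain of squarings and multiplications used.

Computing 2^14 by squaring (build up from 2^1; each line after the first costs one multiplication):

2^1 = 2
2^2 = (2^1)^2 = 2^2 = 4
2^3 = 2 * 2^2 = 2 * 4 = 8
2^6 = (2^3)^2 = 8^2 = 64
2^7 = 2 * 2^6 = 2 * 64 = 128
2^14 = (2^7)^2 = 128^2 = 16384

Result: 16384
Multiplications needed: 5 (5 lines after 2^1)

2^14 = 16384. Using exponentiation by squaring, this requires 5 multiplications. The key idea: if the exponent is even, square the half-power; if odd, multiply by the base once.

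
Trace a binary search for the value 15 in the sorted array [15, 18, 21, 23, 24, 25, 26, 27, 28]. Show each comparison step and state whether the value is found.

Binary search for 15 in [15, 18, 21, 23, 24, 25, 26, 27, 28]:

lo=0, hi=8, mid=4, arr[mid]=24 -> 24 > 15, search left half
lo=0, hi=3, mid=1, arr[mid]=18 -> 18 > 15, search left half
lo=0, hi=0, mid=0, arr[mid]=15 -> Found target at index 0!

Binary search finds 15 at index 0 after 3 comparisons. The search repeatedly halves the search space by comparing with the middle element.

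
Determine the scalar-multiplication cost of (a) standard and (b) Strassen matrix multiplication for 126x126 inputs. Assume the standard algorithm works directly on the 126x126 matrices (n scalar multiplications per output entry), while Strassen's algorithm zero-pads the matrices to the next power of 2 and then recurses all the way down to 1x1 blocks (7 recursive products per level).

Matrix multiplication for 126x126 matrices:

Strassen's algorithm requires power-of-2 dimensions. Pad 126x126 to 128x128 (next power of 2).

Standard algorithm: 126^3 = 2000376 multiplications
Strassen's algorithm: 7^(log2(128)) = 7^7 = 823543 multiplications
Savings: 2000376 - 823543 = 1176833 multiplications

Standard: 2000376 multiplications (126^3). Strassen: 823543 multiplications (7^7, after padding to 128x128). Strassen reduces 8 recursive multiplications to 7 at each level.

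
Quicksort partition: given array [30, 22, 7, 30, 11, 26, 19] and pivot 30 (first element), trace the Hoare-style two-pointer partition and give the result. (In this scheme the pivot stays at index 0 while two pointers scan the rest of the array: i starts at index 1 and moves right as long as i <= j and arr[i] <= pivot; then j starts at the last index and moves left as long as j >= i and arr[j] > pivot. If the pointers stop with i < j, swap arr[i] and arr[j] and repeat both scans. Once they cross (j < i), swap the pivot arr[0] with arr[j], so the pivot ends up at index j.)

Hoare-style two-pointer partition with pivot = 30:

Initial array: [30, 22, 7, 30, 11, 26, 19]

Pointers start at i = 1, j = 6.
i ends at 7, j ends at 6: the pointers have crossed (j < i), so scanning stops.

Swap pivot arr[0] with arr[6] to place pivot at position 6: [19, 22, 7, 30, 11, 26, 30]
Pivot position: 6

After partitioning with pivot 30, the array becomes [19, 22, 7, 30, 11, 26, 30]. The pivot is placed at index 6. All elements to the left of the pivot are <= 30, and all elements to the right are > 30.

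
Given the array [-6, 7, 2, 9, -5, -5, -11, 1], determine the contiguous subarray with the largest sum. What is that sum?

Using Kadane's algorithm on [-6, 7, 2, 9, -5, -5, -11, 1]:

Scanning through the array:
Position 1 (value 7): max_ending_here = 7, max_so_far = 7
Position 2 (value 2): max_ending_here = 9, max_so_far = 9
Position 3 (value 9): max_ending_here = 18, max_so_far = 18
Position 4 (value -5): max_ending_here = 13, max_so_far = 18
Position 5 (value -5): max_ending_here = 8, max_so_far = 18
Position 6 (value -11): max_ending_here = -3, max_so_far = 18
Position 7 (value 1): max_ending_here = 1, max_so_far = 18

Maximum subarray: [7, 2, 9]
Maximum sum: 18

The maximum subarray is [7, 2, 9] with sum 18. This subarray runs from index 1 to index 3.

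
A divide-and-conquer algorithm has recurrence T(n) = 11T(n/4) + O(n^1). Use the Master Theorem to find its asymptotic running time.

Master Theorem for T(n) = 11T(n/4) + O(n^1):

a = 11, b = 4, c = 1
log_b(a) = log_4(11) = 1.7297

Case 1: c = 1 < log_4(11) = 1.7297
T(n) = O(n^(log_4 11))

For T(n) = 11T(n/4) + O(n^1): log_4(11) = 1.7297. This is Case 1 of the Master Theorem (c < log_b(a), work dominated by leaves), giving O(n^(log_4 11)).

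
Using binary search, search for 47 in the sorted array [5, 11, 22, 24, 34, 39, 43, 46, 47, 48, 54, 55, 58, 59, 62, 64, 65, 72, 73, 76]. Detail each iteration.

Binary search for 47 in [5, 11, 22, 24, 34, 39, 43, 46, 47, 48, 54, 55, 58, 59, 62, 64, 65, 72, 73, 76]:

lo=0, hi=19, mid=9, arr[mid]=48 -> 48 > 47, search left half
lo=0, hi=8, mid=4, arr[mid]=34 -> 34 < 47, search right half
lo=5, hi=8, mid=6, arr[mid]=43 -> 43 < 47, search right half
lo=7, hi=8, mid=7, arr[mid]=46 -> 46 < 47, search right half
lo=8, hi=8, mid=8, arr[mid]=47 -> Found target at index 8!

Binary search finds 47 at index 8 after 5 comparisons. The search repeatedly halves the search space by comparing with the middle element.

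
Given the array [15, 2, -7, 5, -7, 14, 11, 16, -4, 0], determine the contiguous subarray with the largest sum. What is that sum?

Using Kadane's algorithm on [15, 2, -7, 5, -7, 14, 11, 16, -4, 0]:

Scanning through the array:
Position 1 (value 2): max_ending_here = 17, max_so_far = 17
Position 2 (value -7): max_ending_here = 10, max_so_far = 17
Position 3 (value 5): max_ending_here = 15, max_so_far = 17
Position 4 (value -7): max_ending_here = 8, max_so_far = 17
Position 5 (value 14): max_ending_here = 22, max_so_far = 22
Position 6 (value 11): max_ending_here = 33, max_so_far = 33
Position 7 (value 16): max_ending_here = 49, max_so_far = 49
Position 8 (value -4): max_ending_here = 45, max_so_far = 49
Position 9 (value 0): max_ending_here = 45, max_so_far = 49

Maximum subarray: [15, 2, -7, 5, -7, 14, 11, 16]
Maximum sum: 49

The maximum subarray is [15, 2, -7, 5, -7, 14, 11, 16] with sum 49. This subarray runs from index 0 to index 7.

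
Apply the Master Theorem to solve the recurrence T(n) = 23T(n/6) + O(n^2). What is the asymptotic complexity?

Master Theorem for T(n) = 23T(n/6) + O(n^2):

a = 23, b = 6, c = 2
log_b(a) = log_6(23) = 1.7500

Case 3: c = 2 > log_6(23) = 1.7500
T(n) = O(n^2) = O(n^2)

For T(n) = 23T(n/6) + O(n^2): log_6(23) = 1.7500. This is Case 3 of the Master Theorem (c > log_b(a), work dominated by root), giving O(n^2).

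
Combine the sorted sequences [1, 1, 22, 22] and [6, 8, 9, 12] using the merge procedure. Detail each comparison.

Merging process:

Compare 1 vs 6: take 1 from left. Merged: [1]
Compare 1 vs 6: take 1 from left. Merged: [1, 1]
Compare 22 vs 6: take 6 from right. Merged: [1, 1, 6]
Compare 22 vs 8: take 8 from right. Merged: [1, 1, 6, 8]
Compare 22 vs 9: take 9 from right. Merged: [1, 1, 6, 8, 9]
Compare 22 vs 12: take 12 from right. Merged: [1, 1, 6, 8, 9, 12]
Append remaining from left: [22, 22]. Merged: [1, 1, 6, 8, 9, 12, 22, 22]

Final merged array: [1, 1, 6, 8, 9, 12, 22, 22]
Total comparisons: 6

The merged array is [1, 1, 6, 8, 9, 12, 22, 22], requiring 6 comparisons. The merge step runs in O(n) time where n is the total number of elements.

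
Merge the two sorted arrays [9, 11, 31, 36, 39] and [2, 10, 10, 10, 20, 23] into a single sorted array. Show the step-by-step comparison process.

Merging process:

Compare 9 vs 2: take 2 from right. Merged: [2]
Compare 9 vs 10: take 9 from left. Merged: [2, 9]
Compare 11 vs 10: take 10 from right. Merged: [2, 9, 10]
Compare 11 vs 10: take 10 from right. Merged: [2, 9, 10, 10]
Compare 11 vs 10: take 10 from right. Merged: [2, 9, 10, 10, 10]
Compare 11 vs 20: take 11 from left. Merged: [2, 9, 10, 10, 10, 11]
Compare 31 vs 20: take 20 from right. Merged: [2, 9, 10, 10, 10, 11, 20]
Compare 31 vs 23: take 23 from right. Merged: [2, 9, 10, 10, 10, 11, 20, 23]
Append remaining from left: [31, 36, 39]. Merged: [2, 9, 10, 10, 10, 11, 20, 23, 31, 36, 39]

Final merged array: [2, 9, 10, 10, 10, 11, 20, 23, 31, 36, 39]
Total comparisons: 8

The merged array is [2, 9, 10, 10, 10, 11, 20, 23, 31, 36, 39], requiring 8 comparisons. The merge step runs in O(n) time where n is the total number of elements.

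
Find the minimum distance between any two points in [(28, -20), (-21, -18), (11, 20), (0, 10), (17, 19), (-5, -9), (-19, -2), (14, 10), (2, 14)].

Computing all pairwise distances among 9 points:

d((28, -20), (-21, -18)) = 49.0408
d((28, -20), (11, 20)) = 43.4626
d((28, -20), (0, 10)) = 41.0366
d((28, -20), (17, 19)) = 40.5216
d((28, -20), (-5, -9)) = 34.7851
d((28, -20), (-19, -2)) = 50.3289
d((28, -20), (14, 10)) = 33.1059
d((28, -20), (2, 14)) = 42.8019
d((-21, -18), (11, 20)) = 49.679
d((-21, -18), (0, 10)) = 35.0
d((-21, -18), (17, 19)) = 53.0377
d((-21, -18), (-5, -9)) = 18.3576
d((-21, -18), (-19, -2)) = 16.1245
d((-21, -18), (14, 10)) = 44.8219
d((-21, -18), (2, 14)) = 39.4081
d((11, 20), (0, 10)) = 14.8661
d((11, 20), (17, 19)) = 6.0828
d((11, 20), (-5, -9)) = 33.121
d((11, 20), (-19, -2)) = 37.2022
d((11, 20), (14, 10)) = 10.4403
d((11, 20), (2, 14)) = 10.8167
d((0, 10), (17, 19)) = 19.2354
d((0, 10), (-5, -9)) = 19.6469
d((0, 10), (-19, -2)) = 22.4722
d((0, 10), (14, 10)) = 14.0
d((0, 10), (2, 14)) = 4.4721 <-- minimum
d((17, 19), (-5, -9)) = 35.609
d((17, 19), (-19, -2)) = 41.6773
d((17, 19), (14, 10)) = 9.4868
d((17, 19), (2, 14)) = 15.8114
d((-5, -9), (-19, -2)) = 15.6525
d((-5, -9), (14, 10)) = 26.8701
d((-5, -9), (2, 14)) = 24.0416
d((-19, -2), (14, 10)) = 35.1141
d((-19, -2), (2, 14)) = 26.4008
d((14, 10), (2, 14)) = 12.6491

Closest pair: (0, 10) and (2, 14) with distance 4.4721

The closest pair is (0, 10) and (2, 14) with Euclidean distance 4.4721. For 9 points, brute-force pairwise comparison is shown above. For large n, the divide-and-conquer algorithm (sort by x, recurse on halves, check the dividing strip) achieves O(n log n).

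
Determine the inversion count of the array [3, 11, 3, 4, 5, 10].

Finding inversions in [3, 11, 3, 4, 5, 10]:

(1, 2): arr[1]=11 > arr[2]=3
(1, 3): arr[1]=11 > arr[3]=4
(1, 4): arr[1]=11 > arr[4]=5
(1, 5): arr[1]=11 > arr[5]=10

Total inversions: 4

The array has 4 inversion(s): (1,2), (1,3), (1,4), (1,5). Each pair (i,j) satisfies i < j and arr[i] > arr[j].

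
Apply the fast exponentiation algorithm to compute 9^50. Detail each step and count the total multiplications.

Computing 9^50 by squaring (build up from 9^1; each line after the first costs one multiplication):

9^1 = 9
9^2 = (9^1)^2 = 9^2 = 81
9^3 = 9 * 9^2 = 9 * 81 = 729
9^6 = (9^3)^2 = 729^2 = 531441
9^12 = (9^6)^2 = 531441^2 = 282429536481
9^24 = (9^12)^2 = 282429536481^2 = 79766443076872509863361
9^25 = 9 * 9^24 = 9 * 79766443076872509863361 = 717897987691852588770249
9^50 = (9^25)^2 = 717897987691852588770249^2 = 515377520732011331036461129765621272702107522001

Result: 515377520732011331036461129765621272702107522001
Multiplications needed: 7 (7 lines after 9^1)

9^50 = 515377520732011331036461129765621272702107522001. Using exponentiation by squaring, this requires 7 multiplications. The key idea: if the exponent is even, square the half-power; if odd, multiply by the base once.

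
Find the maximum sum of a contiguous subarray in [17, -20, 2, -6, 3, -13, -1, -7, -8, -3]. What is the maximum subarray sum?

Using Kadane's algorithm on [17, -20, 2, -6, 3, -13, -1, -7, -8, -3]:

Scanning through the array:
Position 1 (value -20): max_ending_here = -3, max_so_far = 17
Position 2 (value 2): max_ending_here = 2, max_so_far = 17
Position 3 (value -6): max_ending_here = -4, max_so_far = 17
Position 4 (value 3): max_ending_here = 3, max_so_far = 17
Position 5 (value -13): max_ending_here = -10, max_so_far = 17
Position 6 (value -1): max_ending_here = -1, max_so_far = 17
Position 7 (value -7): max_ending_here = -7, max_so_far = 17
Position 8 (value -8): max_ending_here = -8, max_so_far = 17
Position 9 (value -3): max_ending_here = -3, max_so_far = 17

Maximum subarray: [17]
Maximum sum: 17

The maximum subarray is [17] with sum 17. This subarray runs from index 0 to index 0.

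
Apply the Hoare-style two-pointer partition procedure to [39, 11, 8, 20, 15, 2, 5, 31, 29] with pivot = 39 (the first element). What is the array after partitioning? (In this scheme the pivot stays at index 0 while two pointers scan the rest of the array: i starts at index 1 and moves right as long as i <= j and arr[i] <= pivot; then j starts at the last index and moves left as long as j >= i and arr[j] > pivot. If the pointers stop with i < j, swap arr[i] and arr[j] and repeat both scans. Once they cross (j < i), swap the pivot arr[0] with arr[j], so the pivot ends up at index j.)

Hoare-style two-pointer partition with pivot = 39:

Initial array: [39, 11, 8, 20, 15, 2, 5, 31, 29]

Pointers start at i = 1, j = 8.
i ends at 9, j ends at 8: the pointers have crossed (j < i), so scanning stops.

Swap pivot arr[0] with arr[8] to place pivot at position 8: [29, 11, 8, 20, 15, 2, 5, 31, 39]
Pivot position: 8

After partitioning with pivot 39, the array becomes [29, 11, 8, 20, 15, 2, 5, 31, 39]. The pivot is placed at index 8. All elements to the left of the pivot are <= 39, and all elements to the right are > 39.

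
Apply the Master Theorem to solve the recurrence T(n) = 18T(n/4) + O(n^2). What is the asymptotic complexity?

Master Theorem for T(n) = 18T(n/4) + O(n^2):

a = 18, b = 4, c = 2
log_b(a) = log_4(18) = 2.0850

Case 1: c = 2 < log_4(18) = 2.0850
T(n) = O(n^(log_4 18))

For T(n) = 18T(n/4) + O(n^2): log_4(18) = 2.0850. This is Case 1 of the Master Theorem (c < log_b(a), work dominated by leaves), giving O(n^(log_4 18)).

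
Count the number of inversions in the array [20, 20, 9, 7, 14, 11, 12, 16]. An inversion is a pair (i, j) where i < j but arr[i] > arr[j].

Finding inversions in [20, 20, 9, 7, 14, 11, 12, 16]:

(0, 2): arr[0]=20 > arr[2]=9
(0, 3): arr[0]=20 > arr[3]=7
(0, 4): arr[0]=20 > arr[4]=14
(0, 5): arr[0]=20 > arr[5]=11
(0, 6): arr[0]=20 > arr[6]=12
(0, 7): arr[0]=20 > arr[7]=16
(1, 2): arr[1]=20 > arr[2]=9
(1, 3): arr[1]=20 > arr[3]=7
(1, 4): arr[1]=20 > arr[4]=14
(1, 5): arr[1]=20 > arr[5]=11
(1, 6): arr[1]=20 > arr[6]=12
(1, 7): arr[1]=20 > arr[7]=16
(2, 3): arr[2]=9 > arr[3]=7
(4, 5): arr[4]=14 > arr[5]=11
(4, 6): arr[4]=14 > arr[6]=12

Total inversions: 15

The array has 15 inversion(s): (0,2), (0,3), (0,4), (0,5), (0,6), (0,7), (1,2), (1,3), (1,4), (1,5), (1,6), (1,7), (2,3), (4,5), (4,6). Each pair (i,j) satisfies i < j and arr[i] > arr[j].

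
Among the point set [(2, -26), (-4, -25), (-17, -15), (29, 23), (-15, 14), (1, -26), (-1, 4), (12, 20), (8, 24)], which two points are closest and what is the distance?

Computing all pairwise distances among 9 points:

d((2, -26), (-4, -25)) = 6.0828
d((2, -26), (-17, -15)) = 21.9545
d((2, -26), (29, 23)) = 55.9464
d((2, -26), (-15, 14)) = 43.4626
d((2, -26), (1, -26)) = 1.0 <-- minimum
d((2, -26), (-1, 4)) = 30.1496
d((2, -26), (12, 20)) = 47.0744
d((2, -26), (8, 24)) = 50.3587
d((-4, -25), (-17, -15)) = 16.4012
d((-4, -25), (29, 23)) = 58.2495
d((-4, -25), (-15, 14)) = 40.5216
d((-4, -25), (1, -26)) = 5.099
d((-4, -25), (-1, 4)) = 29.1548
d((-4, -25), (12, 20)) = 47.7598
d((-4, -25), (8, 24)) = 50.448
d((-17, -15), (29, 23)) = 59.6657
d((-17, -15), (-15, 14)) = 29.0689
d((-17, -15), (1, -26)) = 21.095
d((-17, -15), (-1, 4)) = 24.8395
d((-17, -15), (12, 20)) = 45.4533
d((-17, -15), (8, 24)) = 46.3249
d((29, 23), (-15, 14)) = 44.911
d((29, 23), (1, -26)) = 56.4358
d((29, 23), (-1, 4)) = 35.5106
d((29, 23), (12, 20)) = 17.2627
d((29, 23), (8, 24)) = 21.0238
d((-15, 14), (1, -26)) = 43.0813
d((-15, 14), (-1, 4)) = 17.2047
d((-15, 14), (12, 20)) = 27.6586
d((-15, 14), (8, 24)) = 25.0799
d((1, -26), (-1, 4)) = 30.0666
d((1, -26), (12, 20)) = 47.2969
d((1, -26), (8, 24)) = 50.4876
d((-1, 4), (12, 20)) = 20.6155
d((-1, 4), (8, 24)) = 21.9317
d((12, 20), (8, 24)) = 5.6569

Closest pair: (2, -26) and (1, -26) with distance 1.0

The closest pair is (2, -26) and (1, -26) with Euclidean distance 1.0. For 9 points, brute-force pairwise comparison is shown above. For large n, the divide-and-conquer algorithm (sort by x, recurse on halves, check the dividing strip) achieves O(n log n).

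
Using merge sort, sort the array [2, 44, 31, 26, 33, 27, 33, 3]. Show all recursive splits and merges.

Merge sort trace:

Split: [2, 44, 31, 26, 33, 27, 33, 3] -> [2, 44, 31, 26] and [33, 27, 33, 3]
  Split: [2, 44, 31, 26] -> [2, 44] and [31, 26]
    Split: [2, 44] -> [2] and [44]
    Merge: [2] + [44] -> [2, 44]
    Split: [31, 26] -> [31] and [26]
    Merge: [31] + [26] -> [26, 31]
  Merge: [2, 44] + [26, 31] -> [2, 26, 31, 44]
  Split: [33, 27, 33, 3] -> [33, 27] and [33, 3]
    Split: [33, 27] -> [33] and [27]
    Merge: [33] + [27] -> [27, 33]
    Split: [33, 3] -> [33] and [3]
    Merge: [33] + [3] -> [3, 33]
  Merge: [27, 33] + [3, 33] -> [3, 27, 33, 33]
Merge: [2, 26, 31, 44] + [3, 27, 33, 33] -> [2, 3, 26, 27, 31, 33, 33, 44]

Final sorted array: [2, 3, 26, 27, 31, 33, 33, 44]

The merge sort proceeds by recursively splitting the array and merging sorted halves.
After all merges, the sorted array is [2, 3, 26, 27, 31, 33, 33, 44].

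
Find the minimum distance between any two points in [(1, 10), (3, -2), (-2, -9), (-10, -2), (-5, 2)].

Computing all pairwise distances among 5 points:

d((1, 10), (3, -2)) = 12.1655
d((1, 10), (-2, -9)) = 19.2354
d((1, 10), (-10, -2)) = 16.2788
d((1, 10), (-5, 2)) = 10.0
d((3, -2), (-2, -9)) = 8.6023
d((3, -2), (-10, -2)) = 13.0
d((3, -2), (-5, 2)) = 8.9443
d((-2, -9), (-10, -2)) = 10.6301
d((-2, -9), (-5, 2)) = 11.4018
d((-10, -2), (-5, 2)) = 6.4031 <-- minimum

Closest pair: (-10, -2) and (-5, 2) with distance 6.4031

The closest pair is (-10, -2) and (-5, 2) with Euclidean distance 6.4031. For 5 points, brute-force pairwise comparison is shown above. For large n, the divide-and-conquer algorithm (sort by x, recurse on halves, check the dividing strip) achieves O(n log n).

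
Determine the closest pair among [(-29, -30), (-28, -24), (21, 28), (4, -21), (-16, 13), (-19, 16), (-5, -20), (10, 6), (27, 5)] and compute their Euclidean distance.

Computing all pairwise distances among 9 points:

d((-29, -30), (-28, -24)) = 6.0828
d((-29, -30), (21, 28)) = 76.5768
d((-29, -30), (4, -21)) = 34.2053
d((-29, -30), (-16, 13)) = 44.9222
d((-29, -30), (-19, 16)) = 47.0744
d((-29, -30), (-5, -20)) = 26.0
d((-29, -30), (10, 6)) = 53.0754
d((-29, -30), (27, 5)) = 66.0379
d((-28, -24), (21, 28)) = 71.4493
d((-28, -24), (4, -21)) = 32.1403
d((-28, -24), (-16, 13)) = 38.8973
d((-28, -24), (-19, 16)) = 41.0
d((-28, -24), (-5, -20)) = 23.3452
d((-28, -24), (10, 6)) = 48.4149
d((-28, -24), (27, 5)) = 62.1772
d((21, 28), (4, -21)) = 51.8652
d((21, 28), (-16, 13)) = 39.9249
d((21, 28), (-19, 16)) = 41.7612
d((21, 28), (-5, -20)) = 54.5894
d((21, 28), (10, 6)) = 24.5967
d((21, 28), (27, 5)) = 23.7697
d((4, -21), (-16, 13)) = 39.4462
d((4, -21), (-19, 16)) = 43.566
d((4, -21), (-5, -20)) = 9.0554
d((4, -21), (10, 6)) = 27.6586
d((4, -21), (27, 5)) = 34.7131
d((-16, 13), (-19, 16)) = 4.2426 <-- minimum
d((-16, 13), (-5, -20)) = 34.7851
d((-16, 13), (10, 6)) = 26.9258
d((-16, 13), (27, 5)) = 43.7379
d((-19, 16), (-5, -20)) = 38.6264
d((-19, 16), (10, 6)) = 30.6757
d((-19, 16), (27, 5)) = 47.2969
d((-5, -20), (10, 6)) = 30.0167
d((-5, -20), (27, 5)) = 40.6079
d((10, 6), (27, 5)) = 17.0294

Closest pair: (-16, 13) and (-19, 16) with distance 4.2426

The closest pair is (-16, 13) and (-19, 16) with Euclidean distance 4.2426. For 9 points, brute-force pairwise comparison is shown above. For large n, the divide-and-conquer algorithm (sort by x, recurse on halves, check the dividing strip) achieves O(n log n).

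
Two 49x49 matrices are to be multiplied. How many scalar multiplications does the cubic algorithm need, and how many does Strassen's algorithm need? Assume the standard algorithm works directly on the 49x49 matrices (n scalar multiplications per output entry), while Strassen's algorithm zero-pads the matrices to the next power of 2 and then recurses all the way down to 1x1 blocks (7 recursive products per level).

Matrix multiplication for 49x49 matrices:

Strassen's algorithm requires power-of-2 dimensions. Pad 49x49 to 64x64 (next power of 2).

Standard algorithm: 49^3 = 117649 multiplications
Strassen's algorithm: 7^(log2(64)) = 7^6 = 117649 multiplications
Savings: 117649 - 117649 = 0 multiplications

Standard: 117649 multiplications (49^3). Strassen: 117649 multiplications (7^6, after padding to 64x64). Strassen reduces 8 recursive multiplications to 7 at each level.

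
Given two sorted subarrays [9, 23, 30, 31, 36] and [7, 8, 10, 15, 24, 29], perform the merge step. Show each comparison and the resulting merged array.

Merging process:

Compare 9 vs 7: take 7 from right. Merged: [7]
Compare 9 vs 8: take 8 from right. Merged: [7, 8]
Compare 9 vs 10: take 9 from left. Merged: [7, 8, 9]
Compare 23 vs 10: take 10 from right. Merged: [7, 8, 9, 10]
Compare 23 vs 15: take 15 from right. Merged: [7, 8, 9, 10, 15]
Compare 23 vs 24: take 23 from left. Merged: [7, 8, 9, 10, 15, 23]
Compare 30 vs 24: take 24 from right. Merged: [7, 8, 9, 10, 15, 23, 24]
Compare 30 vs 29: take 29 from right. Merged: [7, 8, 9, 10, 15, 23, 24, 29]
Append remaining from left: [30, 31, 36]. Merged: [7, 8, 9, 10, 15, 23, 24, 29, 30, 31, 36]

Final merged array: [7, 8, 9, 10, 15, 23, 24, 29, 30, 31, 36]
Total comparisons: 8

The merged array is [7, 8, 9, 10, 15, 23, 24, 29, 30, 31, 36], requiring 8 comparisons. The merge step runs in O(n) time where n is the total number of elements.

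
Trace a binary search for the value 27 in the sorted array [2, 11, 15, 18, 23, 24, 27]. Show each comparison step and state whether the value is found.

Binary search for 27 in [2, 11, 15, 18, 23, 24, 27]:

lo=0, hi=6, mid=3, arr[mid]=18 -> 18 < 27, search right half
lo=4, hi=6, mid=5, arr[mid]=24 -> 24 < 27, search right half
lo=6, hi=6, mid=6, arr[mid]=27 -> Found target at index 6!

Binary search finds 27 at index 6 after 3 comparisons. The search repeatedly halves the search space by comparing with the middle element.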